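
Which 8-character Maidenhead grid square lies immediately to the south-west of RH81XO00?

RH81wn99

Longitude extended square 0; −1 → -1, wraps to 9, carry into subsquare.
Longitude subsquare x = 23; −1 → 22 = w.
Latitude extended square 0; −1 → -1, wraps to 9, carry into subsquare.
Latitude subsquare o = 14; −1 → 13 = n.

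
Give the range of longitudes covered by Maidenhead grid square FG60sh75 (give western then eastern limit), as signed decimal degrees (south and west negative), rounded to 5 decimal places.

-66.44167, -66.43333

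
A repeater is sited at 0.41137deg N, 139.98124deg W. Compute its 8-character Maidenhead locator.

CJ00aj28

Shift to the Maidenhead origin (180°W, 90°S): lon 40.01876, lat 90.41137.
Field: lon ⌊40.01876/20⌋ = 2 → C; lat ⌊90.41137/10⌋ = 9 → J.
Square: lon ⌊0.01876/2⌋ = 0; lat ⌊0.41137/1⌋ = 0.
Subsquare: lon ⌊0.01876/0.0833333⌋ = 0 → a; lat ⌊0.41137/0.0416667⌋ = 9 → j.
Extended square: lon ⌊0.01876/0.00833333⌋ = 2; lat ⌊0.03637/0.00416667⌋ = 8.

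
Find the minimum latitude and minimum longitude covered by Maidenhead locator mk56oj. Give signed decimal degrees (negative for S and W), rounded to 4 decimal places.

16.3750, 71.1667

Field M=12, K=10: +12·20° lon, +10·10° lat → SW at lon 60°, lat 10°.
Square 5, 6: +5·2° lon, +6·1° lat → SW at lon 70°, lat 16°.
Subsquare o=14, j=9: +14·0.0833333° lon, +9·0.0416667° lat → SW at lon 71.1667°, lat 16.375°.
latitude 16.3750, longitude 71.1667.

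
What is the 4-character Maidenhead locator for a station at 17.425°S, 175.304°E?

RH72

Add 180° to longitude and 90° to latitude: 355.30, 72.58.
Field: 355.30/20 → 17 → R, 72.58/10 → 7 → H; chars RH.
Square: 15.30/2 → 7, 2.58/1 → 2; chars 72.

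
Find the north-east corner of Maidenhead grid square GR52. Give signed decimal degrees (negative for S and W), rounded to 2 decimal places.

Field G=6, R=17: +6·20° lon, +17·10° lat → SW at lon -60°, lat 80°.
Square 5, 2: +5·2° lon, +2·1° lat → SW at lon -50°, lat 82°.
Cell spans 2° lon × 1° lat. NE corner is SW corner plus one full cell.
latitude 83.00, longitude -48.00.

83.00, -48.00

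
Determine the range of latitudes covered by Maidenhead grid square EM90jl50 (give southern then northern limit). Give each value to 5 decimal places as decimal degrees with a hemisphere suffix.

Field E=4, M=12: +4·20° lon, +12·10° lat → SW at lon -100°, lat 30°.
Square 9, 0: +9·2° lon, +0·1° lat → SW at lon -82°, lat 30°.
Subsquare j=9, l=11: +9·0.0833333° lon, +11·0.0416667° lat → SW at lon -81.25°, lat 30.4583°.
Extended square 5, 0: +5·0.00833333° lon, +0·0.00416667° lat → SW at lon -81.2083°, lat 30.4583°.
Cell spans 0.00833333° lon × 0.00416667° lat.
south 30.45833° N, north 30.46250° N.

30.45833° N, 30.46250° N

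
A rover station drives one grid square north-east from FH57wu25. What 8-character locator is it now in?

Longitude extended square 2; +1 → 3.
Latitude extended square 5; +1 → 6.

FH57wu36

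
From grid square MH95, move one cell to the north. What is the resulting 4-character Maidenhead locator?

Latitude square 5; +1 → 6.
The longitude characters are unchanged.

MH96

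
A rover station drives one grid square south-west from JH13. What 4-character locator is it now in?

Longitude square 1; −1 → 0.
Latitude square 3; −1 → 2.

JH02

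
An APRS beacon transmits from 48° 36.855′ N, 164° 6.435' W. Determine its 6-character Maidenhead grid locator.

AN78wo

Offset from 180°W / 90°S: lon 15.8928°, lat 138.6142°.
Field (20°×10°, letters A–R): lon ⌊15.8928/20⌋ = 0 → A; lat ⌊138.6142/10⌋ = 13 → N.
Square (2°×1°, digits 0–9): lon ⌊15.8928/2⌋ = 7; lat ⌊8.6142/1⌋ = 8.
Subsquare (5′×2.5′, letters a–x): lon ⌊1.8928/0.0833333⌋ = 22 → w; lat ⌊0.6142/0.0416667⌋ = 14 → o.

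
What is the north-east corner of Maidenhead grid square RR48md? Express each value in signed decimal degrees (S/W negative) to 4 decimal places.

88.1667, 169.0833

Field R=17, R=17: +17·20° lon, +17·10° lat → SW at lon 160°, lat 80°.
Square 4, 8: +4·2° lon, +8·1° lat → SW at lon 168°, lat 88°.
Subsquare m=12, d=3: +12·0.0833333° lon, +3·0.0416667° lat → SW at lon 169°, lat 88.125°.
Cell spans 0.0833333° lon × 0.0416667° lat. NE corner is SW corner plus one full cell.
latitude 88.1667, longitude 169.0833.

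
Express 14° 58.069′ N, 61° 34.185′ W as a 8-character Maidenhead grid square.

FK94fx12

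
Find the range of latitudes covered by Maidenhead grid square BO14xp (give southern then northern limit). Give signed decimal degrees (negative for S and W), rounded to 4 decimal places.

54.6250, 54.6667

Field B=1, O=14: +1·20° lon, +14·10° lat → SW at lon -160°, lat 50°.
Square 1, 4: +1·2° lon, +4·1° lat → SW at lon -158°, lat 54°.
Subsquare x=23, p=15: +23·0.0833333° lon, +15·0.0416667° lat → SW at lon -156.083°, lat 54.625°.
Cell spans 0.0833333° lon × 0.0416667° lat.
south 54.6250, north 54.6667.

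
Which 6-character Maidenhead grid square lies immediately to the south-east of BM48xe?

Longitude subsquare x = 23; +1 → 24, wraps to 0 = a, carry into square.
Longitude square 4; +1 → 5.
Latitude subsquare e = 4; −1 → 3 = d.

BM58ad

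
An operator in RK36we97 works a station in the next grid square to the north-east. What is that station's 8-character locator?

RK36xe08

Longitude extended square 9; +1 → 10, wraps to 0, carry into subsquare.
Longitude subsquare w = 22; +1 → 23 = x.
Latitude extended square 7; +1 → 8.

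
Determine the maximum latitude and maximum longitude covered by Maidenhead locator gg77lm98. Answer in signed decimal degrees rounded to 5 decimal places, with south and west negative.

-22.46250, -45.00000

Field G=6, G=6: +6·20° lon, +6·10° lat → SW at lon -60°, lat -30°.
Square 7, 7: +7·2° lon, +7·1° lat → SW at lon -46°, lat -23°.
Subsquare l=11, m=12: +11·0.0833333° lon, +12·0.0416667° lat → SW at lon -45.0833°, lat -22.5°.
Extended square 9, 8: +9·0.00833333° lon, +8·0.00416667° lat → SW at lon -45.0083°, lat -22.4667°.
Cell spans 0.00833333° lon × 0.00416667° lat. NE corner is SW corner plus one full cell.
latitude -22.46250, longitude -45.00000.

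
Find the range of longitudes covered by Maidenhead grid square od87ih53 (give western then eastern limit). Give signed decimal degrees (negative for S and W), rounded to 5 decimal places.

Field O=14, D=3: +14·20° lon, +3·10° lat → SW at lon 100°, lat -60°.
Square 8, 7: +8·2° lon, +7·1° lat → SW at lon 116°, lat -53°.
Subsquare i=8, h=7: +8·0.0833333° lon, +7·0.0416667° lat → SW at lon 116.667°, lat -52.7083°.
Extended square 5, 3: +5·0.00833333° lon, +3·0.00416667° lat → SW at lon 116.708°, lat -52.6958°.
Cell spans 0.00833333° lon × 0.00416667° lat.
west 116.70833, east 116.71667.

116.70833, 116.71667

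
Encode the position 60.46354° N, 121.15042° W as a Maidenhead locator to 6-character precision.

CP90kl

Shift to the Maidenhead origin (180°W, 90°S): lon 58.8496, lat 150.4635.
Field: 58.8496/20 → 2 → C, 150.4635/10 → 15 → P; chars CP.
Square: 18.8496/2 → 9, 0.4635/1 → 0; chars 90.
Subsquare: 0.8496/0.0833333 → 10 → k, 0.4635/0.0416667 → 11 → l; chars kl.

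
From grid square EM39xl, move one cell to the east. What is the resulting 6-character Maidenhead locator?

EM49al

Longitude subsquare x = 23; +1 → 24, wraps to 0 = a, carry into square.
Longitude square 3; +1 → 4.
The latitude characters are unchanged.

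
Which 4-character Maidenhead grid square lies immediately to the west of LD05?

Longitude square 0; −1 → -1, wraps to 9, carry into field.
Longitude field L = 11; −1 → 10 = K.
The latitude characters are unchanged.

KD95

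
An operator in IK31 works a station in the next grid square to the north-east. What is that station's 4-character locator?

IK42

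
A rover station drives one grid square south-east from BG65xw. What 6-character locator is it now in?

Longitude subsquare x = 23; +1 → 24, wraps to 0 = a, carry into square.
Longitude square 6; +1 → 7.
Latitude subsquare w = 22; −1 → 21 = v.

BG75av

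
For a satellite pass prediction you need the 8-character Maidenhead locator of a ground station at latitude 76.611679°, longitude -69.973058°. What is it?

Shift to the Maidenhead origin (180°W, 90°S): lon 110.02694, lat 166.61168.
Field: 110.02694/20 → 5 → F, 166.61168/10 → 16 → Q; chars FQ.
Square: 10.02694/2 → 5, 6.61168/1 → 6; chars 56.
Subsquare: 0.02694/0.0833333 → 0 → a, 0.61168/0.0416667 → 14 → o; chars ao.
Extended square: 0.02694/0.00833333 → 3, 0.02835/0.00416667 → 6; chars 36.

FQ56ao36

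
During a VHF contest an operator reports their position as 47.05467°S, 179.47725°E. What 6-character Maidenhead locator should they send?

Shift to the Maidenhead origin (180°W, 90°S): lon 359.4773, lat 42.9453.
Field (20°×10°, letters A–R): lon ⌊359.4773/20⌋ = 17 → R; lat ⌊42.9453/10⌋ = 4 → E.
Square (2°×1°, digits 0–9): lon ⌊19.4773/2⌋ = 9; lat ⌊2.9453/1⌋ = 2.
Subsquare (5′×2.5′, letters a–x): lon ⌊1.4773/0.0833333⌋ = 17 → r; lat ⌊0.9453/0.0416667⌋ = 22 → w.

RE92rw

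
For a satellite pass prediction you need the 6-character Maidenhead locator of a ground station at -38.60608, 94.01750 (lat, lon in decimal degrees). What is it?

Add 180° to longitude and 90° to latitude: 274.0175, 51.3939.
Field: lon ⌊274.0175/20⌋ = 13 → N; lat ⌊51.3939/10⌋ = 5 → F.
Square: lon ⌊14.0175/2⌋ = 7; lat ⌊1.3939/1⌋ = 1.
Subsquare: lon ⌊0.0175/0.0833333⌋ = 0 → a; lat ⌊0.3939/0.0416667⌋ = 9 → j.

NF71aj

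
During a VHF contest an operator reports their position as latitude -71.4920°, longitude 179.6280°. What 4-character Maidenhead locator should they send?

RB98

Shift to the Maidenhead origin (180°W, 90°S): lon 359.63, lat 18.51.
Field (20°×10°, letters A–R): lon ⌊359.63/20⌋ = 17 → R; lat ⌊18.51/10⌋ = 1 → B.
Square (2°×1°, digits 0–9): lon ⌊19.63/2⌋ = 9; lat ⌊8.51/1⌋ = 8.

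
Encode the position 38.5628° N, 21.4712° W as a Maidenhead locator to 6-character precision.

Shift to the Maidenhead origin (180°W, 90°S): lon 158.5288, lat 128.5628.
Field: lon ⌊158.5288/20⌋ = 7 → H; lat ⌊128.5628/10⌋ = 12 → M.
Square: lon ⌊18.5288/2⌋ = 9; lat ⌊8.5628/1⌋ = 8.
Subsquare: lon ⌊0.5288/0.0833333⌋ = 6 → g; lat ⌊0.5628/0.0416667⌋ = 13 → n.

HM98gn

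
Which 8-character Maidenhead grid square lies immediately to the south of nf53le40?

NF53ld49

Latitude extended square 0; −1 → -1, wraps to 9, carry into subsquare.
Latitude subsquare e = 4; −1 → 3 = d.
The longitude characters are unchanged.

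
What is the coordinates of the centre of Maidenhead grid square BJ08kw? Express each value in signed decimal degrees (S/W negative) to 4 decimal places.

8.9375, -159.1250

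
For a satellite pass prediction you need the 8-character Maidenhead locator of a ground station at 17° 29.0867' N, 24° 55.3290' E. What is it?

KK27ll06

Offset from 180°W / 90°S: lon 204.92215°, lat 107.48478°.
Field: 204.92215/20 → 10 → K, 107.48478/10 → 10 → K; chars KK.
Square: 4.92215/2 → 2, 7.48478/1 → 7; chars 27.
Subsquare: 0.92215/0.0833333 → 11 → l, 0.48478/0.0416667 → 11 → l; chars ll.
Extended square: 0.00548/0.00833333 → 0, 0.02645/0.00416667 → 6; chars 06.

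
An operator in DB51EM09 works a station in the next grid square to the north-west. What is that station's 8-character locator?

DB51dn90

Longitude extended square 0; −1 → -1, wraps to 9, carry into subsquare.
Longitude subsquare e = 4; −1 → 3 = d.
Latitude extended square 9; +1 → 10, wraps to 0, carry into subsquare.
Latitude subsquare m = 12; +1 → 13 = n.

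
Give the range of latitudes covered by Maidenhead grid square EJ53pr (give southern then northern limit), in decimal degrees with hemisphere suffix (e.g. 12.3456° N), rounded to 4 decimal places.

Field E=4, J=9: +4·20° lon, +9·10° lat → SW at lon -100°, lat 0°.
Square 5, 3: +5·2° lon, +3·1° lat → SW at lon -90°, lat 3°.
Subsquare p=15, r=17: +15·0.0833333° lon, +17·0.0416667° lat → SW at lon -88.75°, lat 3.70833°.
Cell spans 0.0833333° lon × 0.0416667° lat.
south 3.7083° N, north 3.7500° N.

3.7083° N, 3.7500° N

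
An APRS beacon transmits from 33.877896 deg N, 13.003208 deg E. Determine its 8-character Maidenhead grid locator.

JM63mv00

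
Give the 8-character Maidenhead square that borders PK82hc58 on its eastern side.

Longitude extended square 5; +1 → 6.
The latitude characters are unchanged.

PK82hc68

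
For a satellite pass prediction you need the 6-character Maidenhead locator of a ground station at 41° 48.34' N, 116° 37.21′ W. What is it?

DN11qt

Add 180° to longitude and 90° to latitude: 63.3798, 131.8057.
Field: lon ⌊63.3798/20⌋ = 3 → D; lat ⌊131.8057/10⌋ = 13 → N.
Square: lon ⌊3.3798/2⌋ = 1; lat ⌊1.8057/1⌋ = 1.
Subsquare: lon ⌊1.3798/0.0833333⌋ = 16 → q; lat ⌊0.8057/0.0416667⌋ = 19 → t.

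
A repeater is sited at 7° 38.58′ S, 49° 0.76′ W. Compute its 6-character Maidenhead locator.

GI52li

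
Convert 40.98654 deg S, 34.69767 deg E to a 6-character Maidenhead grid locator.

Add 180° to longitude and 90° to latitude: 214.6977, 49.0135.
Field: 214.6977/20 → 10 → K, 49.0135/10 → 4 → E; chars KE.
Square: 14.6977/2 → 7, 9.0135/1 → 9; chars 79.
Subsquare: 0.6977/0.0833333 → 8 → i, 0.0135/0.0416667 → 0 → a; chars ia.

KE79ia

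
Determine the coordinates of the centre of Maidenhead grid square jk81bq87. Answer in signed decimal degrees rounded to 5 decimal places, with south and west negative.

11.69792, 16.15417

Field J=9, K=10: +9·20° lon, +10·10° lat → SW at lon 0°, lat 10°.
Square 8, 1: +8·2° lon, +1·1° lat → SW at lon 16°, lat 11°.
Subsquare b=1, q=16: +1·0.0833333° lon, +16·0.0416667° lat → SW at lon 16.0833°, lat 11.6667°.
Extended square 8, 7: +8·0.00833333° lon, +7·0.00416667° lat → SW at lon 16.15°, lat 11.6958°.
Cell spans 0.00833333° lon × 0.00416667° lat. Centre is SW corner plus half of each.
latitude 11.69792, longitude 16.15417.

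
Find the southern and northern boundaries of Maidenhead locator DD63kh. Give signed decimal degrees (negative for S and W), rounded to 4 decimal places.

-56.7083, -56.6667

Field D=3, D=3: +3·20° lon, +3·10° lat → SW at lon -120°, lat -60°.
Square 6, 3: +6·2° lon, +3·1° lat → SW at lon -108°, lat -57°.
Subsquare k=10, h=7: +10·0.0833333° lon, +7·0.0416667° lat → SW at lon -107.167°, lat -56.7083°.
Cell spans 0.0833333° lon × 0.0416667° lat.
south -56.7083, north -56.6667.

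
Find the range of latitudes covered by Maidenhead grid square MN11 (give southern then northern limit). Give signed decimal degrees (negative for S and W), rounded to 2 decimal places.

Field M=12, N=13: +12·20° lon, +13·10° lat → SW at lon 60°, lat 40°.
Square 1, 1: +1·2° lon, +1·1° lat → SW at lon 62°, lat 41°.
Cell spans 2° lon × 1° lat.
south 41.00, north 42.00.

41.00, 42.00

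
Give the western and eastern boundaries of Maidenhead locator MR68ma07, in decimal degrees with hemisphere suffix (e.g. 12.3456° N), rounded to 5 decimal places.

73.00000° E, 73.00833° E

Field M=12, R=17: +12·20° lon, +17·10° lat → SW at lon 60°, lat 80°.
Square 6, 8: +6·2° lon, +8·1° lat → SW at lon 72°, lat 88°.
Subsquare m=12, a=0: +12·0.0833333° lon, +0·0.0416667° lat → SW at lon 73°, lat 88°.
Extended square 0, 7: +0·0.00833333° lon, +7·0.00416667° lat → SW at lon 73°, lat 88.0292°.
Cell spans 0.00833333° lon × 0.00416667° lat.
west 73.00000° E, east 73.00833° E.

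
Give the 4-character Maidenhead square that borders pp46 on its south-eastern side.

Longitude square 4; +1 → 5.
Latitude square 6; −1 → 5.

PP55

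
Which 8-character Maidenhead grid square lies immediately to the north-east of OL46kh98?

OL46lh09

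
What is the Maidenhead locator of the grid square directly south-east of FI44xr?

FI54aq

Longitude subsquare x = 23; +1 → 24, wraps to 0 = a, carry into square.
Longitude square 4; +1 → 5.
Latitude subsquare r = 17; −1 → 16 = q.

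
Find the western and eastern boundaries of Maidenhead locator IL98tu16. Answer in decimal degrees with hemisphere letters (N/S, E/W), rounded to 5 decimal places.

0.40833° W, 0.40000° W

Field I=8, L=11: +8·20° lon, +11·10° lat → SW at lon -20°, lat 20°.
Square 9, 8: +9·2° lon, +8·1° lat → SW at lon -2°, lat 28°.
Subsquare t=19, u=20: +19·0.0833333° lon, +20·0.0416667° lat → SW at lon -0.416667°, lat 28.8333°.
Extended square 1, 6: +1·0.00833333° lon, +6·0.00416667° lat → SW at lon -0.408333°, lat 28.8583°.
Cell spans 0.00833333° lon × 0.00416667° lat.
west 0.40833° W, east 0.40000° W.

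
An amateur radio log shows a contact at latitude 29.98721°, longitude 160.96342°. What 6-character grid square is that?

Offset from 180°W / 90°S: lon 340.9634°, lat 119.9872°.
Field (20°×10°, letters A–R): 340.9634/20 → 17 → R, 119.9872/10 → 11 → L; chars RL.
Square (2°×1°, digits 0–9): 0.9634/2 → 0, 9.9872/1 → 9; chars 09.
Subsquare (5′×2.5′, letters a–x): 0.9634/0.0833333 → 11 → l, 0.9872/0.0416667 → 23 → x; chars lx.

RL09lx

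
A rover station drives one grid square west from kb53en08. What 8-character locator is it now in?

KB53dn98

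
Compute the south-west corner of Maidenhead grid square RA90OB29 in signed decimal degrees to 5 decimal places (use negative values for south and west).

Field R=17, A=0: +17·20° lon, +0·10° lat → SW at lon 160°, lat -90°.
Square 9, 0: +9·2° lon, +0·1° lat → SW at lon 178°, lat -90°.
Subsquare o=14, b=1: +14·0.0833333° lon, +1·0.0416667° lat → SW at lon 179.167°, lat -89.9583°.
Extended square 2, 9: +2·0.00833333° lon, +9·0.00416667° lat → SW at lon 179.183°, lat -89.9208°.
latitude -89.92083, longitude 179.18333.

-89.92083, 179.18333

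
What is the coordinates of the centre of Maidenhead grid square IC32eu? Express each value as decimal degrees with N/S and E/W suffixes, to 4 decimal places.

67.1458° S, 13.6250° W

Field I=8, C=2: +8·20° lon, +2·10° lat → SW at lon -20°, lat -70°.
Square 3, 2: +3·2° lon, +2·1° lat → SW at lon -14°, lat -68°.
Subsquare e=4, u=20: +4·0.0833333° lon, +20·0.0416667° lat → SW at lon -13.6667°, lat -67.1667°.
Cell spans 0.0833333° lon × 0.0416667° lat. Centre is SW corner plus half of each.
latitude 67.1458° S, longitude 13.6250° W.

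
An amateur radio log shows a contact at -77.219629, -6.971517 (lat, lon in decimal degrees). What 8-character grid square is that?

Offset from 180°W / 90°S: lon 173.02848°, lat 12.78037°.
Field: 173.02848/20 → 8 → I, 12.78037/10 → 1 → B; chars IB.
Square: 13.02848/2 → 6, 2.78037/1 → 2; chars 62.
Subsquare: 1.02848/0.0833333 → 12 → m, 0.78037/0.0416667 → 18 → s; chars ms.
Extended square: 0.02848/0.00833333 → 3, 0.03037/0.00416667 → 7; chars 37.

IB62ms37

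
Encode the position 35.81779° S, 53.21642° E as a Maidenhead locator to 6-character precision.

LF64oe

Shift to the Maidenhead origin (180°W, 90°S): lon 233.2164, lat 54.1822.
Field (20°×10°, letters A–R): lon ⌊233.2164/20⌋ = 11 → L; lat ⌊54.1822/10⌋ = 5 → F.
Square (2°×1°, digits 0–9): lon ⌊13.2164/2⌋ = 6; lat ⌊4.1822/1⌋ = 4.
Subsquare (5′×2.5′, letters a–x): lon ⌊1.2164/0.0833333⌋ = 14 → o; lat ⌊0.1822/0.0416667⌋ = 4 → e.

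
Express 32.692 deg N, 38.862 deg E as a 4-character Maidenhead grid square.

Offset from 180°W / 90°S: lon 218.86°, lat 122.69°.
Field: lon ⌊218.86/20⌋ = 10 → K; lat ⌊122.69/10⌋ = 12 → M.
Square: lon ⌊18.86/2⌋ = 9; lat ⌊2.69/1⌋ = 2.

KM92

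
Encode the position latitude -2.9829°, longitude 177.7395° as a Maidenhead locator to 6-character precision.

RI87ua

Add 180° to longitude and 90° to latitude: 357.7395, 87.0171.
Field: 357.7395/20 → 17 → R, 87.0171/10 → 8 → I; chars RI.
Square: 17.7395/2 → 8, 7.0171/1 → 7; chars 87.
Subsquare: 1.7395/0.0833333 → 20 → u, 0.0171/0.0416667 → 0 → a; chars ua.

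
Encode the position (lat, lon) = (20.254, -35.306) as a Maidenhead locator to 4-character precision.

HL20

Offset from 180°W / 90°S: lon 144.69°, lat 110.25°.
Field (20°×10°, letters A–R): lon ⌊144.69/20⌋ = 7 → H; lat ⌊110.25/10⌋ = 11 → L.
Square (2°×1°, digits 0–9): lon ⌊4.69/2⌋ = 2; lat ⌊0.25/1⌋ = 0.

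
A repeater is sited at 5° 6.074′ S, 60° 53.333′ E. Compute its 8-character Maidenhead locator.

MI04kv65

Shift to the Maidenhead origin (180°W, 90°S): lon 240.88888, lat 84.89877.
Field: 240.88888/20 → 12 → M, 84.89877/10 → 8 → I; chars MI.
Square: 0.88888/2 → 0, 4.89877/1 → 4; chars 04.
Subsquare: 0.88888/0.0833333 → 10 → k, 0.89877/0.0416667 → 21 → v; chars kv.
Extended square: 0.05555/0.00833333 → 6, 0.02377/0.00416667 → 5; chars 65.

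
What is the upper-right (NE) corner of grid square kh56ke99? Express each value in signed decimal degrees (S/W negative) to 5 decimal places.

-13.79167, 30.91667

Field K=10, H=7: +10·20° lon, +7·10° lat → SW at lon 20°, lat -20°.
Square 5, 6: +5·2° lon, +6·1° lat → SW at lon 30°, lat -14°.
Subsquare k=10, e=4: +10·0.0833333° lon, +4·0.0416667° lat → SW at lon 30.8333°, lat -13.8333°.
Extended square 9, 9: +9·0.00833333° lon, +9·0.00416667° lat → SW at lon 30.9083°, lat -13.7958°.
Cell spans 0.00833333° lon × 0.00416667° lat. NE corner is SW corner plus one full cell.
latitude -13.79167, longitude 30.91667.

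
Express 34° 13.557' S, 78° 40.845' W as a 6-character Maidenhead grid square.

Add 180° to longitude and 90° to latitude: 101.3192, 55.7741.
Field: lon ⌊101.3192/20⌋ = 5 → F; lat ⌊55.7741/10⌋ = 5 → F.
Square: lon ⌊1.3192/2⌋ = 0; lat ⌊5.7741/1⌋ = 5.
Subsquare: lon ⌊1.3192/0.0833333⌋ = 15 → p; lat ⌊0.7741/0.0416667⌋ = 18 → s.

FF05ps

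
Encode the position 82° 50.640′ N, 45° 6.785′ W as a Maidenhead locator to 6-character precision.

GR72ku

Shift to the Maidenhead origin (180°W, 90°S): lon 134.8869, lat 172.8440.
Field: 134.8869/20 → 6 → G, 172.8440/10 → 17 → R; chars GR.
Square: 14.8869/2 → 7, 2.8440/1 → 2; chars 72.
Subsquare: 0.8869/0.0833333 → 10 → k, 0.8440/0.0416667 → 20 → u; chars ku.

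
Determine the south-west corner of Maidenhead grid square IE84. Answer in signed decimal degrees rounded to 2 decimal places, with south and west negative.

Field I=8, E=4: +8·20° lon, +4·10° lat → SW at lon -20°, lat -50°.
Square 8, 4: +8·2° lon, +4·1° lat → SW at lon -4°, lat -46°.
latitude -46.00, longitude -4.00.

-46.00, -4.00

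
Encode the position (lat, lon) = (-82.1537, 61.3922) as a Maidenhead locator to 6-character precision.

Add 180° to longitude and 90° to latitude: 241.3922, 7.8463.
Field: 241.3922/20 → 12 → M, 7.8463/10 → 0 → A; chars MA.
Square: 1.3922/2 → 0, 7.8463/1 → 7; chars 07.
Subsquare: 1.3922/0.0833333 → 16 → q, 0.8463/0.0416667 → 20 → u; chars qu.

MA07qu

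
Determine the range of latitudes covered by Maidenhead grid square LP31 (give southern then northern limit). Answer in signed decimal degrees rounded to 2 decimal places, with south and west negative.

Field L=11, P=15: +11·20° lon, +15·10° lat → SW at lon 40°, lat 60°.
Square 3, 1: +3·2° lon, +1·1° lat → SW at lon 46°, lat 61°.
Cell spans 2° lon × 1° lat.
south 61.00, north 62.00.

61.00, 62.00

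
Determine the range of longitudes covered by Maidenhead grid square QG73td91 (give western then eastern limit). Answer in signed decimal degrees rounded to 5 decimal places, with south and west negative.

Field Q=16, G=6: +16·20° lon, +6·10° lat → SW at lon 140°, lat -30°.
Square 7, 3: +7·2° lon, +3·1° lat → SW at lon 154°, lat -27°.
Subsquare t=19, d=3: +19·0.0833333° lon, +3·0.0416667° lat → SW at lon 155.583°, lat -26.875°.
Extended square 9, 1: +9·0.00833333° lon, +1·0.00416667° lat → SW at lon 155.658°, lat -26.8708°.
Cell spans 0.00833333° lon × 0.00416667° lat.
west 155.65833, east 155.66667.

155.65833, 155.66667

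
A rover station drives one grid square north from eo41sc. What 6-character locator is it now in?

EO41sd

Latitude subsquare c = 2; +1 → 3 = d.
The longitude characters are unchanged.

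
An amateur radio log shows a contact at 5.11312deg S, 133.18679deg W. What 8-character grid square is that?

CI34jv72

Shift to the Maidenhead origin (180°W, 90°S): lon 46.81321, lat 84.88688.
Field (20°×10°, letters A–R): 46.81321/20 → 2 → C, 84.88688/10 → 8 → I; chars CI.
Square (2°×1°, digits 0–9): 6.81321/2 → 3, 4.88688/1 → 4; chars 34.
Subsquare (5′×2.5′, letters a–x): 0.81321/0.0833333 → 9 → j, 0.88688/0.0416667 → 21 → v; chars jv.
Extended square (30″×15″, digits 0–9): 0.06321/0.00833333 → 7, 0.01188/0.00416667 → 2; chars 72.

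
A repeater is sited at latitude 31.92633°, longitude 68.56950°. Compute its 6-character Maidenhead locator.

MM41gw

Add 180° to longitude and 90° to latitude: 248.5695, 121.9263.
Field (20°×10°, letters A–R): lon ⌊248.5695/20⌋ = 12 → M; lat ⌊121.9263/10⌋ = 12 → M.
Square (2°×1°, digits 0–9): lon ⌊8.5695/2⌋ = 4; lat ⌊1.9263/1⌋ = 1.
Subsquare (5′×2.5′, letters a–x): lon ⌊0.5695/0.0833333⌋ = 6 → g; lat ⌊0.9263/0.0416667⌋ = 22 → w.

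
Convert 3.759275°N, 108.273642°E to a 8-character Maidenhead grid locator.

OJ43ds22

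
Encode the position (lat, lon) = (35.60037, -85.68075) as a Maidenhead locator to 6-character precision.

EM75do

Offset from 180°W / 90°S: lon 94.3192°, lat 125.6004°.
Field (20°×10°, letters A–R): lon ⌊94.3192/20⌋ = 4 → E; lat ⌊125.6004/10⌋ = 12 → M.
Square (2°×1°, digits 0–9): lon ⌊14.3192/2⌋ = 7; lat ⌊5.6004/1⌋ = 5.
Subsquare (5′×2.5′, letters a–x): lon ⌊0.3192/0.0833333⌋ = 3 → d; lat ⌊0.6004/0.0416667⌋ = 14 → o.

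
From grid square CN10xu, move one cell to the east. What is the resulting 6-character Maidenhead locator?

CN20au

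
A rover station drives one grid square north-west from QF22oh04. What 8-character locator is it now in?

QF22nh95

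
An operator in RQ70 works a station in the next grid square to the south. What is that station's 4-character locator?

Latitude square 0; −1 → -1, wraps to 9, carry into field.
Latitude field Q = 16; −1 → 15 = P.
The longitude characters are unchanged.

RP79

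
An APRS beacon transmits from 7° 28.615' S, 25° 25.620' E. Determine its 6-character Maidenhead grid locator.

KI22rm

Shift to the Maidenhead origin (180°W, 90°S): lon 205.4270, lat 82.5231.
Field (20°×10°, letters A–R): lon ⌊205.4270/20⌋ = 10 → K; lat ⌊82.5231/10⌋ = 8 → I.
Square (2°×1°, digits 0–9): lon ⌊5.4270/2⌋ = 2; lat ⌊2.5231/1⌋ = 2.
Subsquare (5′×2.5′, letters a–x): lon ⌊1.4270/0.0833333⌋ = 17 → r; lat ⌊0.5231/0.0416667⌋ = 12 → m.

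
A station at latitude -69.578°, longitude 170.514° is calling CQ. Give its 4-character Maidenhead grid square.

RC50

Add 180° to longitude and 90° to latitude: 350.51, 20.42.
Field: 350.51/20 → 17 → R, 20.42/10 → 2 → C; chars RC.
Square: 10.51/2 → 5, 0.42/1 → 0; chars 50.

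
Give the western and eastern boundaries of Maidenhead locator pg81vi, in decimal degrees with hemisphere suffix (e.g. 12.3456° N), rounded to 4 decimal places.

137.7500° E, 137.8333° E

Field P=15, G=6: +15·20° lon, +6·10° lat → SW at lon 120°, lat -30°.
Square 8, 1: +8·2° lon, +1·1° lat → SW at lon 136°, lat -29°.
Subsquare v=21, i=8: +21·0.0833333° lon, +8·0.0416667° lat → SW at lon 137.75°, lat -28.6667°.
Cell spans 0.0833333° lon × 0.0416667° lat.
west 137.7500° E, east 137.8333° E.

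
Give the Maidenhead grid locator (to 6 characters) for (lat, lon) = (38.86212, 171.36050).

RM58qu

Offset from 180°W / 90°S: lon 351.3605°, lat 128.8621°.
Field: lon ⌊351.3605/20⌋ = 17 → R; lat ⌊128.8621/10⌋ = 12 → M.
Square: lon ⌊11.3605/2⌋ = 5; lat ⌊8.8621/1⌋ = 8.
Subsquare: lon ⌊1.3605/0.0833333⌋ = 16 → q; lat ⌊0.8621/0.0416667⌋ = 20 → u.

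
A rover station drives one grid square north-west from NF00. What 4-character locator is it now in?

MF91

Longitude square 0; −1 → -1, wraps to 9, carry into field.
Longitude field N = 13; −1 → 12 = M.
Latitude square 0; +1 → 1.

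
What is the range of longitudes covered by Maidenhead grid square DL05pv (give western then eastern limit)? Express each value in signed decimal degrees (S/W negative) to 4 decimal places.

-118.7500, -118.6667

Field D=3, L=11: +3·20° lon, +11·10° lat → SW at lon -120°, lat 20°.
Square 0, 5: +0·2° lon, +5·1° lat → SW at lon -120°, lat 25°.
Subsquare p=15, v=21: +15·0.0833333° lon, +21·0.0416667° lat → SW at lon -118.75°, lat 25.875°.
Cell spans 0.0833333° lon × 0.0416667° lat.
west -118.7500, east -118.6667.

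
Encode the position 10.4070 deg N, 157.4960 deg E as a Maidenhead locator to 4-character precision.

Shift to the Maidenhead origin (180°W, 90°S): lon 337.50, lat 100.41.
Field: 337.50/20 → 16 → Q, 100.41/10 → 10 → K; chars QK.
Square: 17.50/2 → 8, 0.41/1 → 0; chars 80.

QK80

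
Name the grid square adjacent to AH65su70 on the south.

AH65st79

Latitude extended square 0; −1 → -1, wraps to 9, carry into subsquare.
Latitude subsquare u = 20; −1 → 19 = t.
The longitude characters are unchanged.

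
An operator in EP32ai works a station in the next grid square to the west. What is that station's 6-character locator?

EP22xi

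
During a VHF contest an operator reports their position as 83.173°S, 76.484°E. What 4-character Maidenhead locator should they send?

MA86

Shift to the Maidenhead origin (180°W, 90°S): lon 256.48, lat 6.83.
Field: 256.48/20 → 12 → M, 6.83/10 → 0 → A; chars MA.
Square: 16.48/2 → 8, 6.83/1 → 6; chars 86.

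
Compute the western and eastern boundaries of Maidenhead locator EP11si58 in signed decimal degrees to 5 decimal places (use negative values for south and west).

-96.45833, -96.45000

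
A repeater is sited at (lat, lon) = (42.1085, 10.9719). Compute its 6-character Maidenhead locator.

JN52lc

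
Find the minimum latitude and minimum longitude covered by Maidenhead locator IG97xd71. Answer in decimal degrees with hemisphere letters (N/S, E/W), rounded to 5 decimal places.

22.87083° S, 0.02500° W

Field I=8, G=6: +8·20° lon, +6·10° lat → SW at lon -20°, lat -30°.
Square 9, 7: +9·2° lon, +7·1° lat → SW at lon -2°, lat -23°.
Subsquare x=23, d=3: +23·0.0833333° lon, +3·0.0416667° lat → SW at lon -0.0833333°, lat -22.875°.
Extended square 7, 1: +7·0.00833333° lon, +1·0.00416667° lat → SW at lon -0.025°, lat -22.8708°.
latitude 22.87083° S, longitude 0.02500° W.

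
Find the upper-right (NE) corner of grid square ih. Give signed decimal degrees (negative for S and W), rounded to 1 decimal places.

Field I=8, H=7: +8·20° lon, +7·10° lat → SW at lon -20°, lat -20°.
Cell spans 20° lon × 10° lat. NE corner is SW corner plus one full cell.
latitude -10.0, longitude 0.0.

-10.0, 0.0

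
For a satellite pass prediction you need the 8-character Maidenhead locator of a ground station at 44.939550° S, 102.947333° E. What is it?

Shift to the Maidenhead origin (180°W, 90°S): lon 282.94733, lat 45.06045.
Field: lon ⌊282.94733/20⌋ = 14 → O; lat ⌊45.06045/10⌋ = 4 → E.
Square: lon ⌊2.94733/2⌋ = 1; lat ⌊5.06045/1⌋ = 5.
Subsquare: lon ⌊0.94733/0.0833333⌋ = 11 → l; lat ⌊0.06045/0.0416667⌋ = 1 → b.
Extended square: lon ⌊0.03067/0.00833333⌋ = 3; lat ⌊0.01878/0.00416667⌋ = 4.

OE15lb34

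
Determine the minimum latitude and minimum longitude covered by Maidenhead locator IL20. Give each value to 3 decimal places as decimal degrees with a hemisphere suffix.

20.000° N, 16.000° W

Field I=8, L=11: +8·20° lon, +11·10° lat → SW at lon -20°, lat 20°.
Square 2, 0: +2·2° lon, +0·1° lat → SW at lon -16°, lat 20°.
latitude 20.000° N, longitude 16.000° W.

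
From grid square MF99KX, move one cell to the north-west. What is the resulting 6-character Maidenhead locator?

Longitude subsquare k = 10; −1 → 9 = j.
Latitude subsquare x = 23; +1 → 24, wraps to 0 = a, carry into square.
Latitude square 9; +1 → 10, wraps to 0, carry into field.
Latitude field F = 5; +1 → 6 = G.

MG90ja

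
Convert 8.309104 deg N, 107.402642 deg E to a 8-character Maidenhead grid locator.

OJ38qh84

Add 180° to longitude and 90° to latitude: 287.40264, 98.30910.
Field: 287.40264/20 → 14 → O, 98.30910/10 → 9 → J; chars OJ.
Square: 7.40264/2 → 3, 8.30910/1 → 8; chars 38.
Subsquare: 1.40264/0.0833333 → 16 → q, 0.30910/0.0416667 → 7 → h; chars qh.
Extended square: 0.06931/0.00833333 → 8, 0.01744/0.00416667 → 4; chars 84.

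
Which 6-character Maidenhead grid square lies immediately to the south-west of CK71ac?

CK61xb

Longitude subsquare a = 0; −1 → -1, wraps to 23 = x, carry into square.
Longitude square 7; −1 → 6.
Latitude subsquare c = 2; −1 → 1 = b.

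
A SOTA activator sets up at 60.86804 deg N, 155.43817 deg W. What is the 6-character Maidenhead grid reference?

BP20gu

Add 180° to longitude and 90° to latitude: 24.5618, 150.8680.
Field: lon ⌊24.5618/20⌋ = 1 → B; lat ⌊150.8680/10⌋ = 15 → P.
Square: lon ⌊4.5618/2⌋ = 2; lat ⌊0.8680/1⌋ = 0.
Subsquare: lon ⌊0.5618/0.0833333⌋ = 6 → g; lat ⌊0.8680/0.0416667⌋ = 20 → u.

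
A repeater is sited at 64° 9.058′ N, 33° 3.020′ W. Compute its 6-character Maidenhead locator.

Shift to the Maidenhead origin (180°W, 90°S): lon 146.9497, lat 154.1510.
Field: 146.9497/20 → 7 → H, 154.1510/10 → 15 → P; chars HP.
Square: 6.9497/2 → 3, 4.1510/1 → 4; chars 34.
Subsquare: 0.9497/0.0833333 → 11 → l, 0.1510/0.0416667 → 3 → d; chars ld.

HP34ld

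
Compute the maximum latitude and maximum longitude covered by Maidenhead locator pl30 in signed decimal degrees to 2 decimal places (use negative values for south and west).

Field P=15, L=11: +15·20° lon, +11·10° lat → SW at lon 120°, lat 20°.
Square 3, 0: +3·2° lon, +0·1° lat → SW at lon 126°, lat 20°.
Cell spans 2° lon × 1° lat. NE corner is SW corner plus one full cell.
latitude 21.00, longitude 128.00.

21.00, 128.00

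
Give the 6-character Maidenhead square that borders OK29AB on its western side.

OK19xb

Longitude subsquare a = 0; −1 → -1, wraps to 23 = x, carry into square.
Longitude square 2; −1 → 1.
The latitude characters are unchanged.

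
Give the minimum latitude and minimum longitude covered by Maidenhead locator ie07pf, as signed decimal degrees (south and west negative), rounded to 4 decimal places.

-42.7917, -18.7500

Field I=8, E=4: +8·20° lon, +4·10° lat → SW at lon -20°, lat -50°.
Square 0, 7: +0·2° lon, +7·1° lat → SW at lon -20°, lat -43°.
Subsquare p=15, f=5: +15·0.0833333° lon, +5·0.0416667° lat → SW at lon -18.75°, lat -42.7917°.
latitude -42.7917, longitude -18.7500.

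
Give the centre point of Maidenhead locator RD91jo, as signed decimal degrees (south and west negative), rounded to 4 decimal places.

-58.3958, 178.7917

Field R=17, D=3: +17·20° lon, +3·10° lat → SW at lon 160°, lat -60°.
Square 9, 1: +9·2° lon, +1·1° lat → SW at lon 178°, lat -59°.
Subsquare j=9, o=14: +9·0.0833333° lon, +14·0.0416667° lat → SW at lon 178.75°, lat -58.4167°.
Cell spans 0.0833333° lon × 0.0416667° lat. Centre is SW corner plus half of each.
latitude -58.3958, longitude 178.7917.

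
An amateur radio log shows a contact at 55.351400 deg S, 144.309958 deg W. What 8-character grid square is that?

BD74up25

Shift to the Maidenhead origin (180°W, 90°S): lon 35.69004, lat 34.64860.
Field: 35.69004/20 → 1 → B, 34.64860/10 → 3 → D; chars BD.
Square: 15.69004/2 → 7, 4.64860/1 → 4; chars 74.
Subsquare: 1.69004/0.0833333 → 20 → u, 0.64860/0.0416667 → 15 → p; chars up.
Extended square: 0.02338/0.00833333 → 2, 0.02360/0.00416667 → 5; chars 25.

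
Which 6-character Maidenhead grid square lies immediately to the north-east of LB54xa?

Longitude subsquare x = 23; +1 → 24, wraps to 0 = a, carry into square.
Longitude square 5; +1 → 6.
Latitude subsquare a = 0; +1 → 1 = b.

LB64ab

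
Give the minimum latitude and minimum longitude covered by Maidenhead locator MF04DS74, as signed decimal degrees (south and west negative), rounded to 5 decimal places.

-35.23333, 60.30833

Field M=12, F=5: +12·20° lon, +5·10° lat → SW at lon 60°, lat -40°.
Square 0, 4: +0·2° lon, +4·1° lat → SW at lon 60°, lat -36°.
Subsquare d=3, s=18: +3·0.0833333° lon, +18·0.0416667° lat → SW at lon 60.25°, lat -35.25°.
Extended square 7, 4: +7·0.00833333° lon, +4·0.00416667° lat → SW at lon 60.3083°, lat -35.2333°.
latitude -35.23333, longitude 60.30833.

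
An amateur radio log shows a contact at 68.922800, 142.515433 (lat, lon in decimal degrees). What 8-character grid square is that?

Add 180° to longitude and 90° to latitude: 322.51543, 158.92280.
Field: 322.51543/20 → 16 → Q, 158.92280/10 → 15 → P; chars QP.
Square: 2.51543/2 → 1, 8.92280/1 → 8; chars 18.
Subsquare: 0.51543/0.0833333 → 6 → g, 0.92280/0.0416667 → 22 → w; chars gw.
Extended square: 0.01543/0.00833333 → 1, 0.00613/0.00416667 → 1; chars 11.

QP18gw11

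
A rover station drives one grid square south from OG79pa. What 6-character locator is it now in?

OG78px

Latitude subsquare a = 0; −1 → -1, wraps to 23 = x, carry into square.
Latitude square 9; −1 → 8.
The longitude characters are unchanged.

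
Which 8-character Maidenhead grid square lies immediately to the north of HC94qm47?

Latitude extended square 7; +1 → 8.
The longitude characters are unchanged.

HC94qm48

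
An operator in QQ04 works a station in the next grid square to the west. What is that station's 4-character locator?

Longitude square 0; −1 → -1, wraps to 9, carry into field.
Longitude field Q = 16; −1 → 15 = P.
The latitude characters are unchanged.

PQ94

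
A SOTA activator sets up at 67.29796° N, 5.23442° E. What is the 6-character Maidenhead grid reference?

JP27oh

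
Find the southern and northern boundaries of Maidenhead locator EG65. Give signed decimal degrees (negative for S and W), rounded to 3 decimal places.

-25.000, -24.000

Field E=4, G=6: +4·20° lon, +6·10° lat → SW at lon -100°, lat -30°.
Square 6, 5: +6·2° lon, +5·1° lat → SW at lon -88°, lat -25°.
Cell spans 2° lon × 1° lat.
south -25.000, north -24.000.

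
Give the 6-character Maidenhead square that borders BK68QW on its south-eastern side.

BK68rv

Longitude subsquare q = 16; +1 → 17 = r.
Latitude subsquare w = 22; −1 → 21 = v.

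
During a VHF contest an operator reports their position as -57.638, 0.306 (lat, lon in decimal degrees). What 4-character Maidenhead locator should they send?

JD02

Offset from 180°W / 90°S: lon 180.31°, lat 32.36°.
Field: lon ⌊180.31/20⌋ = 9 → J; lat ⌊32.36/10⌋ = 3 → D.
Square: lon ⌊0.31/2⌋ = 0; lat ⌊2.36/1⌋ = 2.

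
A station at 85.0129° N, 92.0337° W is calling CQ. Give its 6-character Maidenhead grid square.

Offset from 180°W / 90°S: lon 87.9663°, lat 175.0129°.
Field (20°×10°, letters A–R): lon ⌊87.9663/20⌋ = 4 → E; lat ⌊175.0129/10⌋ = 17 → R.
Square (2°×1°, digits 0–9): lon ⌊7.9663/2⌋ = 3; lat ⌊5.0129/1⌋ = 5.
Subsquare (5′×2.5′, letters a–x): lon ⌊1.9663/0.0833333⌋ = 23 → x; lat ⌊0.0129/0.0416667⌋ = 0 → a.

ER35xa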